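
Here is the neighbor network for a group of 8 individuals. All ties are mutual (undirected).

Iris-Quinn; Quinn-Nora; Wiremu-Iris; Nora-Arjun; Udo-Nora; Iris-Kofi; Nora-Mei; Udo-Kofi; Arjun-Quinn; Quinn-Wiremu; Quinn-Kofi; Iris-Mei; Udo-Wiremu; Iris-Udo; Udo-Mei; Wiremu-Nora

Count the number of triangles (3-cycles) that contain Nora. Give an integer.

Nora's neighbors: Arjun, Mei, Quinn, Udo, and Wiremu.
Neighbor pairs that are themselves tied: Nora–Arjun–Quinn; Nora–Mei–Udo; Nora–Quinn–Wiremu; Nora–Udo–Wiremu. Each forms one triangle with Nora, for 4 in total.

4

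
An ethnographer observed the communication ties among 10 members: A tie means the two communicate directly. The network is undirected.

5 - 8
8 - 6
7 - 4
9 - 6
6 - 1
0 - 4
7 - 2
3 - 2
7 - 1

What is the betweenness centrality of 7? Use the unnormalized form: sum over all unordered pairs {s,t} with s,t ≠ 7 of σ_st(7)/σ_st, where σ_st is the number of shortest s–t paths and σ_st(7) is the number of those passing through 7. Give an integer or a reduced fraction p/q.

24

Pairs whose geodesics pass through 7 — 9–4: 1; 9–2: 1; 9–0: 1; 9–3: 1; 5–4: 1; 5–2: 1; 5–0: 1; 5–3: 1; 4–8: 1; 4–1: 1; 4–2: 1; 4–3: 1; 4–6: 1; 8–2: 1 … (+10 more pairs).
All other pairs contribute 0.
Summing the contributions gives betweenness(7) = 24.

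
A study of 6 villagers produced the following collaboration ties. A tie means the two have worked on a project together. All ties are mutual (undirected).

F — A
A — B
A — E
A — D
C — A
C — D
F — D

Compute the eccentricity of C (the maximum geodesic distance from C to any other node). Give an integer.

2

Distances from C: A:1, B:2, D:1, E:2, F:2.
The largest is 2 (to B, F, and E), so the eccentricity of C is 2.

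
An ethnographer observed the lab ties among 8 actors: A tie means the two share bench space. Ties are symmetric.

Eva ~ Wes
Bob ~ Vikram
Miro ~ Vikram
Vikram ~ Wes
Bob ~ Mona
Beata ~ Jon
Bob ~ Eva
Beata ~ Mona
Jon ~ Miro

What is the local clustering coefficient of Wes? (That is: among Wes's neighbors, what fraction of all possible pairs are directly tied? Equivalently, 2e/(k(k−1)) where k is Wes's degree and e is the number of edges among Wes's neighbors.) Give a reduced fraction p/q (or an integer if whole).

Wes's neighbors: Eva and Vikram (k = 2).
Possible neighbor pairs: C(2,2) = 1. Edges among them: none → e = 0.
Clustering(Wes) = 0/1.

0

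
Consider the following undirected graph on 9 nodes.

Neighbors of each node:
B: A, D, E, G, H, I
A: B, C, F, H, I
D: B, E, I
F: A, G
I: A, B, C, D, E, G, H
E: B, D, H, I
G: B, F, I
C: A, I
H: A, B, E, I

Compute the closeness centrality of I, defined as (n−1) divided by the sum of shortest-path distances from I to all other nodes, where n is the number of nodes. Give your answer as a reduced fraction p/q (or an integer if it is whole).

8/9

Distances from I: A:1, B:1, C:1, D:1, E:1, F:2, G:1, H:1. Sum = 9.
n = 9, so closeness = 8/9.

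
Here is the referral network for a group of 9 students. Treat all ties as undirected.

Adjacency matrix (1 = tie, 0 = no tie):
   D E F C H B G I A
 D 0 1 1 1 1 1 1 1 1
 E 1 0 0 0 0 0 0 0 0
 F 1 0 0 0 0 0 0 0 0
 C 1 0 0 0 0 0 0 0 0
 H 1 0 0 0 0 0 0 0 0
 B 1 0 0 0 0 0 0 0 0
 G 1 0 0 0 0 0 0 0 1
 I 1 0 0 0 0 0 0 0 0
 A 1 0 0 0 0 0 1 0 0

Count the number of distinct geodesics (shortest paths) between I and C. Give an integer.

1

The shortest distance is 2, and the only length-2 path is I–D–C. So there is exactly 1 shortest path.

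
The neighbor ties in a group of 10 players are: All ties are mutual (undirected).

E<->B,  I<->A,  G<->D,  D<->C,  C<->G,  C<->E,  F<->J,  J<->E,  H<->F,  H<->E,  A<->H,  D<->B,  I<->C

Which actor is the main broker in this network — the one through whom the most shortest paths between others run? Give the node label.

E

Unnormalized betweenness of each node: A:2, B:2, C:13, D:2, E:16, F:1, G:0, H:15/2, I:3, J:5/2.
E has the largest value, 16, making it the main broker — the node through which the most shortest paths run.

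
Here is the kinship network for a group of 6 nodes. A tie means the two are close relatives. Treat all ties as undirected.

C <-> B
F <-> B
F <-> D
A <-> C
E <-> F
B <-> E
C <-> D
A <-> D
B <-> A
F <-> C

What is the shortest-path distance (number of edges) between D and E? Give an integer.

2

One shortest route is D – F – E, which uses 2 edges, and D and E are not directly tied, so nothing shorter exists. So d(D,E) = 2.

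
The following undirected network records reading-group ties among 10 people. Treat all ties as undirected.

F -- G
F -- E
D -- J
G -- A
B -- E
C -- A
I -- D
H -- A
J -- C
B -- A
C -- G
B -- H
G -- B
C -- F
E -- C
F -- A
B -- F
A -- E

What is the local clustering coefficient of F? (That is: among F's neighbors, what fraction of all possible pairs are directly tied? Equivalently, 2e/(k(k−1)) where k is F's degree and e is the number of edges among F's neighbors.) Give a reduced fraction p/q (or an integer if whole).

4/5

F's neighbors: A, B, C, E, and G (k = 5).
Possible neighbor pairs: C(5,2) = 10. Edges among them: A–B, A–C, A–E, A–G, B–E, B–G, C–E, C–G → e = 8.
Clustering(F) = 8/10 = 4/5.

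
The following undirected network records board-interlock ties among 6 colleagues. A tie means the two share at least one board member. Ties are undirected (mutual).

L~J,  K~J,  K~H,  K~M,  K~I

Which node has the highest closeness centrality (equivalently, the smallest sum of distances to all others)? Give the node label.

K

Farness (sum of distances to all others) for each node — H:10, I:10, J:8, K:6, L:12, M:10.
The smallest farness is 6, for K, so K has the highest closeness.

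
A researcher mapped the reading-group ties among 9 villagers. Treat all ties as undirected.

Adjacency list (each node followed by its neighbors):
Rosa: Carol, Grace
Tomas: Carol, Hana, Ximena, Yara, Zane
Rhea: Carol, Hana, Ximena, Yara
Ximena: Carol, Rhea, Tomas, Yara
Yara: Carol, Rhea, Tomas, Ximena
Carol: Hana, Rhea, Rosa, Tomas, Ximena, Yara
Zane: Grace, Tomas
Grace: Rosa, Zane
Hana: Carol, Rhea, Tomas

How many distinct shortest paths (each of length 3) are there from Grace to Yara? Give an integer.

2

The shortest distance is 3. The length-3 paths are: Grace–Zane–Tomas–Yara; Grace–Rosa–Carol–Yara.
That gives 2 distinct shortest paths.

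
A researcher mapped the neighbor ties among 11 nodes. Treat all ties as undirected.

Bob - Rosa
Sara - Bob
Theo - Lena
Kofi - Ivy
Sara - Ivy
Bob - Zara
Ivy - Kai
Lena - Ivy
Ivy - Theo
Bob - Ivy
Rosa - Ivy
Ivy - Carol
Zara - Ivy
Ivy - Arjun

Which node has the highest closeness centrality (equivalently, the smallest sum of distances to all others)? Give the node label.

Farness (sum of distances to all others) for each node — Arjun:19, Bob:16, Carol:19, Ivy:10, Kai:19, Kofi:19, Lena:18, Rosa:18, Sara:18, Theo:18, Zara:18.
The smallest farness is 10, for Ivy, so Ivy has the highest closeness.

Ivy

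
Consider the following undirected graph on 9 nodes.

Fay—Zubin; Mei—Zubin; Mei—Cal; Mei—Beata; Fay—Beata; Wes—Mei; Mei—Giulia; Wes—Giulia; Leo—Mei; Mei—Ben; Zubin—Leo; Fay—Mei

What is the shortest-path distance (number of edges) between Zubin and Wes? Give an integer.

2

One shortest route is Zubin – Mei – Wes, which uses 2 edges, and Zubin and Wes are not directly tied, so nothing shorter exists. So d(Zubin,Wes) = 2.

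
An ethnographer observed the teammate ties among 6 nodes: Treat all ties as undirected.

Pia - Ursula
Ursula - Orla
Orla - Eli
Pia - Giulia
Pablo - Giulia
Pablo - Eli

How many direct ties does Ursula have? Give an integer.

Ursula is directly tied to Orla and Pia. That is 2 neighbors, so the degree of Ursula is 2.

2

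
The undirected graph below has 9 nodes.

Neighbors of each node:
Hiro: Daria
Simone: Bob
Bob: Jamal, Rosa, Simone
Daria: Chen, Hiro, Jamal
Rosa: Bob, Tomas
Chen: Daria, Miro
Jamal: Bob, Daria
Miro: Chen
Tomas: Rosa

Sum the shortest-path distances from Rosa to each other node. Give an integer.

22

Distances from Rosa: Bob:1, Chen:4, Daria:3, Hiro:4, Jamal:2, Miro:5, Simone:2, Tomas:1.
Sum = 1 + 4 + 3 + 4 + 2 + 5 + 2 + 1 = 22.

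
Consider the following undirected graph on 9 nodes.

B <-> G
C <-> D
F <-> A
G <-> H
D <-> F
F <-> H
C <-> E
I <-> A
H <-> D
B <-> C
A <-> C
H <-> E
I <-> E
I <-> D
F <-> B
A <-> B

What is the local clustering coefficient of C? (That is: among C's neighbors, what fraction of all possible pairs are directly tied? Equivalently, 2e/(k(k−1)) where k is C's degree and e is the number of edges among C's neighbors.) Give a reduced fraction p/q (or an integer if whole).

1/6

C's neighbors: A, B, D, and E (k = 4).
Possible neighbor pairs: C(4,2) = 6. Edges among them: A–B → e = 1.
Clustering(C) = 1/6.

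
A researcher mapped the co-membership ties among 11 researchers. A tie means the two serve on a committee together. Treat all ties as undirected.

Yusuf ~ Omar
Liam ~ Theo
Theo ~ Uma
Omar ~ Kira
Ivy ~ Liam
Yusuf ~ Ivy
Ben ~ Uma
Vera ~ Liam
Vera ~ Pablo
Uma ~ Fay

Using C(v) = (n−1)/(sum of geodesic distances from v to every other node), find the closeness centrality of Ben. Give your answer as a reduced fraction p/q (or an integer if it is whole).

10/39

Distances from Ben: Fay:2, Ivy:4, Kira:7, Liam:3, Omar:6, Pablo:5, Theo:2, Uma:1, Vera:4, Yusuf:5. Sum = 39.
n = 11, so closeness = 10/39.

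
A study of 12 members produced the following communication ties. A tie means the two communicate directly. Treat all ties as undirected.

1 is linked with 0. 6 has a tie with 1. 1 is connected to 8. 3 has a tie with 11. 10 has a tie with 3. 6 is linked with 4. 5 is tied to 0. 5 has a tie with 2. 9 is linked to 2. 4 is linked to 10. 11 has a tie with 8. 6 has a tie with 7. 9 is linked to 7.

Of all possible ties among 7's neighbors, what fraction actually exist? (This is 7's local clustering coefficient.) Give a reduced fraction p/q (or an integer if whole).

0

7's neighbors: 6 and 9 (k = 2).
Possible neighbor pairs: C(2,2) = 1. Edges among them: none → e = 0.
Clustering(7) = 0/1.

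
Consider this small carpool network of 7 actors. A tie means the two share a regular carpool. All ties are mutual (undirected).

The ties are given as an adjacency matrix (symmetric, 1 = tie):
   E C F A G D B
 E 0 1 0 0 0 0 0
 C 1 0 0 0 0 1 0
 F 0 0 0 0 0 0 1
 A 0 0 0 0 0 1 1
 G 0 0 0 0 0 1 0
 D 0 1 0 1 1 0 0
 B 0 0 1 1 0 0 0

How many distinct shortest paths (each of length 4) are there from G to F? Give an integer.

The shortest distance is 4, and the only length-4 path is G–D–A–B–F. So there is exactly 1 shortest path.

1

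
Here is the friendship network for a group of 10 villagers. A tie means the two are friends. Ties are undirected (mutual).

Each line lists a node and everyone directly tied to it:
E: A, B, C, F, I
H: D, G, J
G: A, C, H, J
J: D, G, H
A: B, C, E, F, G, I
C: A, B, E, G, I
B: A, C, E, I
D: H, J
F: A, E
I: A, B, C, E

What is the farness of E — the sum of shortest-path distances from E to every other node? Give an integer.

17

Distances from E: A:1, B:1, C:1, D:4, F:1, G:2, H:3, I:1, J:3.
Sum = 1 + 1 + 1 + 4 + 1 + 2 + 3 + 1 + 3 = 17.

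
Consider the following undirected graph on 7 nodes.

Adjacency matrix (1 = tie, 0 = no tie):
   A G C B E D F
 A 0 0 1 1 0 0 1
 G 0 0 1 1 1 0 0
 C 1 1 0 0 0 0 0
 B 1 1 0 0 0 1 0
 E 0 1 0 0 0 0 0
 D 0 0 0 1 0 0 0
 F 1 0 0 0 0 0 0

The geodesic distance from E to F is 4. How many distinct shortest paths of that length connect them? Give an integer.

2

The shortest distance is 4. The length-4 paths are: E–G–C–A–F; E–G–B–A–F.
That gives 2 distinct shortest paths.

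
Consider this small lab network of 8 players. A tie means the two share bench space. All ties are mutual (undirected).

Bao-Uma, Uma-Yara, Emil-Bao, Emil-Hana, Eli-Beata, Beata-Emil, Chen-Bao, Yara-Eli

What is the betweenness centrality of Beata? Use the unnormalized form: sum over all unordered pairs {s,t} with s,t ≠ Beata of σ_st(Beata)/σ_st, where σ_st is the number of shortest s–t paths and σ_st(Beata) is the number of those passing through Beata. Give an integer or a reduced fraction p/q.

4

Pairs whose geodesics pass through Beata — Yara–Emil: 1/2; Yara–Hana: 1/2; Chen–Eli: 1/2; Bao–Eli: 1/2; Emil–Eli: 1; Hana–Eli: 1.
All other pairs contribute 0.
Summing the contributions gives betweenness(Beata) = 4.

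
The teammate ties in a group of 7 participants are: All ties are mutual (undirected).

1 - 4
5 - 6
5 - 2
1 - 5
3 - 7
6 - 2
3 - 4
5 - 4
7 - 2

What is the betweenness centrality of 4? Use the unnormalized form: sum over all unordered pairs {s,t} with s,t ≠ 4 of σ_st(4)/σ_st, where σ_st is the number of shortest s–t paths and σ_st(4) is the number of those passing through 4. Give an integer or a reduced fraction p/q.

3

Pairs whose geodesics pass through 4 — 7–1: 1/2; 3–1: 1; 3–5: 1; 3–6: 1/2.
All other pairs contribute 0.
Summing the contributions gives betweenness(4) = 3.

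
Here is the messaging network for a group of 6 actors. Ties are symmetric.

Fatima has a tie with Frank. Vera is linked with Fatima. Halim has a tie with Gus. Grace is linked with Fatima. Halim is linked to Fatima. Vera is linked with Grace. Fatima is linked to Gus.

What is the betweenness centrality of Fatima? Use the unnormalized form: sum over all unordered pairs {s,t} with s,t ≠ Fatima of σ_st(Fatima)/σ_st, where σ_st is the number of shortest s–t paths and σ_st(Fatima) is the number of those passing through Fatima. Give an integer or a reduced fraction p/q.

Pairs whose geodesics pass through Fatima — Frank–Gus: 1; Frank–Vera: 1; Frank–Grace: 1; Frank–Halim: 1; Gus–Vera: 1; Gus–Grace: 1; Vera–Halim: 1; Grace–Halim: 1.
All other pairs contribute 0.
Summing the contributions gives betweenness(Fatima) = 8.

8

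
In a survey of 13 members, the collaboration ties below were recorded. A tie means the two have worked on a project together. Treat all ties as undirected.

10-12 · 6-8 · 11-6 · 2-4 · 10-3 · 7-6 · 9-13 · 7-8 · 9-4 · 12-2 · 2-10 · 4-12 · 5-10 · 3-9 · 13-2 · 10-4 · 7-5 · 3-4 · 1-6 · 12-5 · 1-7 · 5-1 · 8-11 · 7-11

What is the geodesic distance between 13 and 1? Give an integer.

4

One shortest route is 13 – 2 – 12 – 5 – 1, which uses 4 edges, and at distance 3 from 13 we only reach {5}, which does not include 1. So d(13,1) = 4.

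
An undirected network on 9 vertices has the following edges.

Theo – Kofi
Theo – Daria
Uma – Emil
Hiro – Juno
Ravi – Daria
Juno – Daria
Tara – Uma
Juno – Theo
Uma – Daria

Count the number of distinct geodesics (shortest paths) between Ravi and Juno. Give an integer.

The shortest distance is 2, and the only length-2 path is Ravi–Daria–Juno. So there is exactly 1 shortest path.

1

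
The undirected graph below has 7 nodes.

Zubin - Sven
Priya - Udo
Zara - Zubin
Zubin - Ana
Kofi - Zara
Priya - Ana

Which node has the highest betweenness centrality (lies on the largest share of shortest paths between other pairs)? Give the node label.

Unnormalized betweenness of each node: Ana:8, Kofi:0, Priya:5, Sven:0, Udo:0, Zara:5, Zubin:11.
Zubin has the largest value, 11, making it the main broker — the node through which the most shortest paths run.

Zubin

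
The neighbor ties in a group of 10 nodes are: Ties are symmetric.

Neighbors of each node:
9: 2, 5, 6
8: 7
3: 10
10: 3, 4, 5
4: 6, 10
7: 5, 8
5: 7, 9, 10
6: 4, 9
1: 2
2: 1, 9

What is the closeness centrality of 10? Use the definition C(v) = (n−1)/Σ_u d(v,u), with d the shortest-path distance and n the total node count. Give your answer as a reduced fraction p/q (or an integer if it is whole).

Distances from 10: 1:4, 2:3, 3:1, 4:1, 5:1, 6:2, 7:2, 8:3, 9:2. Sum = 19.
n = 10, so closeness = 9/19.

9/19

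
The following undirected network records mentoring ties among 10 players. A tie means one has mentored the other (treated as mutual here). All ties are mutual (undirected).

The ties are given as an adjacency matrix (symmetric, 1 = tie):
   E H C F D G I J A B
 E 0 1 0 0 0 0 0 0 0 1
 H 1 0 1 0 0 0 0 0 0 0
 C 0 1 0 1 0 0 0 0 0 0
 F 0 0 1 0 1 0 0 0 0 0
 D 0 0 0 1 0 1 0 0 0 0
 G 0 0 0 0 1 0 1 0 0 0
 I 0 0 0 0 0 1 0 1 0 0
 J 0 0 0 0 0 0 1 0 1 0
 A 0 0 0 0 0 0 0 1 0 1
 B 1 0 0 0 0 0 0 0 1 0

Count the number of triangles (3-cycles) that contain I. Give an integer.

0

I's neighbors are G and J, but none of them are tied to each other, so no triangle contains I.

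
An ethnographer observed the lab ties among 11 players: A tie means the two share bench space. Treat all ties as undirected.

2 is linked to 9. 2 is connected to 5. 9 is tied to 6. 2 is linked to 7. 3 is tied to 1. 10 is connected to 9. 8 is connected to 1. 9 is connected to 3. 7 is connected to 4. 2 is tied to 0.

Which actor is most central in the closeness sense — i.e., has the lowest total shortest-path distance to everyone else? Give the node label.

Farness (sum of distances to all others) for each node — 0:28, 1:30, 2:19, 3:23, 4:35, 5:28, 6:27, 7:26, 8:39, 9:18, 10:27.
The smallest farness is 18, for 9, so 9 has the highest closeness.

9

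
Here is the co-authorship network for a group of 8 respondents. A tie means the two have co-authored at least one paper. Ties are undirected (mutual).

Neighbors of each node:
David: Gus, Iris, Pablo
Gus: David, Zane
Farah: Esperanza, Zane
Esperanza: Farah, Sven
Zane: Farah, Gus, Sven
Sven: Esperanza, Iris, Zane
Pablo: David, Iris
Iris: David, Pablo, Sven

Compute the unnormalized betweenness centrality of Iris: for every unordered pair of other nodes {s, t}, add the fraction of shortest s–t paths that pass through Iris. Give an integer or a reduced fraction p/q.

31/6

Pairs whose geodesics pass through Iris — Sven–David: 1; Sven–Pablo: 1; Esperanza–David: 1; Esperanza–Pablo: 1; Farah–Pablo: 2/3; Zane–Pablo: 1/2.
All other pairs contribute 0.
Summing the contributions gives betweenness(Iris) = 31/6.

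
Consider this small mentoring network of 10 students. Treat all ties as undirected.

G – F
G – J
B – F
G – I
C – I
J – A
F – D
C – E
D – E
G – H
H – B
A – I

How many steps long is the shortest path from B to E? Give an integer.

One shortest route is B – F – D – E, which uses 3 edges, and at distance 2 from B we only reach {D, G}, which does not include E. So d(B,E) = 3.

3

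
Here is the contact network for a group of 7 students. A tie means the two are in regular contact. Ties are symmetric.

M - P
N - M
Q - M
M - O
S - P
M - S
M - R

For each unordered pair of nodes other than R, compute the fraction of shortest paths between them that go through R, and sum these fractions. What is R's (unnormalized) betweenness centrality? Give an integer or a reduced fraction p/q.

0

No shortest path between any pair of other nodes passes through R.
Summing the contributions gives betweenness(R) = 0.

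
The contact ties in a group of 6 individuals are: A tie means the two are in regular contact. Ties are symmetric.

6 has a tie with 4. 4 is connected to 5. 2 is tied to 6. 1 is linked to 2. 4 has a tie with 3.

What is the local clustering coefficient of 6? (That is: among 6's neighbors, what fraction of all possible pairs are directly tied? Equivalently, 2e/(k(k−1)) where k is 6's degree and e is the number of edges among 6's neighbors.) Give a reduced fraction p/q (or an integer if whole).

6's neighbors: 2 and 4 (k = 2).
Possible neighbor pairs: C(2,2) = 1. Edges among them: none → e = 0.
Clustering(6) = 0/1.

0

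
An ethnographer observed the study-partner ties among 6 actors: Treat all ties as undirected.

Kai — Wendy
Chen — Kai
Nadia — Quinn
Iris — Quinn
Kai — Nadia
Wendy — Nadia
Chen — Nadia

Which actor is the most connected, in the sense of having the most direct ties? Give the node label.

Nadia

Degrees — Chen:2, Iris:1, Kai:3, Nadia:4, Quinn:2, Wendy:2.
The maximum is 4, attained only by Nadia.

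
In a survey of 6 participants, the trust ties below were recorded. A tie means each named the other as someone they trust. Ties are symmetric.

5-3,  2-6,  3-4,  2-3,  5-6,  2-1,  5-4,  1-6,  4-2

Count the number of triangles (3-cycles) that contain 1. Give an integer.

1's neighbors: 2 and 6.
Neighbor pairs that are themselves tied: 1–2–6. Each forms one triangle with 1, for 1 in total.

1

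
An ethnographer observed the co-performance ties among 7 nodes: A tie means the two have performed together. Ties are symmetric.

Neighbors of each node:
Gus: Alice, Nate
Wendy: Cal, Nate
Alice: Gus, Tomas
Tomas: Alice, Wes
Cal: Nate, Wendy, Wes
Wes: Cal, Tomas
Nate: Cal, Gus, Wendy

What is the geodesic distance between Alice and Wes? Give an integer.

One shortest route is Alice – Tomas – Wes, which uses 2 edges, and Alice and Wes are not directly tied, so nothing shorter exists. So d(Alice,Wes) = 2.

2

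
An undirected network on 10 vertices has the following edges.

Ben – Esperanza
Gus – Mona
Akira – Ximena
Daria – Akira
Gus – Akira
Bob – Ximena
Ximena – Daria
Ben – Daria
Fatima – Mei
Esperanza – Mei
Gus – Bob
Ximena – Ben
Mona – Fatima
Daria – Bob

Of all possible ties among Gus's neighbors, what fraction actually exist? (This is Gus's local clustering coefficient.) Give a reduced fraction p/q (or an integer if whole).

Gus's neighbors: Akira, Bob, and Mona (k = 3).
Possible neighbor pairs: C(3,2) = 3. Edges among them: none → e = 0.
Clustering(Gus) = 0/3 = 0.

0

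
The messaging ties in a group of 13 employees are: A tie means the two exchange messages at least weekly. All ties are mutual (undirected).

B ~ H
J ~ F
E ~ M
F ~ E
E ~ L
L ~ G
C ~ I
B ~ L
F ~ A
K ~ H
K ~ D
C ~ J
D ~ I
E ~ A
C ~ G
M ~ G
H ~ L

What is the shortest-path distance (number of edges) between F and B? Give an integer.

One shortest route is F – E – L – B, which uses 3 edges, and at distance 2 from F we only reach {C, L, M}, which does not include B. So d(F,B) = 3.

3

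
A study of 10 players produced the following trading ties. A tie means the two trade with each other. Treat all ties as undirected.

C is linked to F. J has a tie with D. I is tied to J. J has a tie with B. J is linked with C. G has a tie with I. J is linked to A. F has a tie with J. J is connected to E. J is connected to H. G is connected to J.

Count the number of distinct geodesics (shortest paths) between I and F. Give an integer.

The shortest distance is 2, and the only length-2 path is I–J–F. So there is exactly 1 shortest path.

1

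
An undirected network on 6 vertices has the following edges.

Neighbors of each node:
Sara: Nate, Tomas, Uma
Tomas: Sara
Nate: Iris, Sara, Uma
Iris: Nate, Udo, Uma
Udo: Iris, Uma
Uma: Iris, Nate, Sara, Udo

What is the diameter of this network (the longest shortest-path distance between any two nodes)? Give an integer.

Eccentricity of each node (its greatest distance to any other): Iris:3, Nate:2, Sara:2, Tomas:3, Udo:3, Uma:2.
The maximum eccentricity is 3, realized for instance by the pair Tomas–Iris via Tomas – Sara – Nate – Iris. So the diameter is 3.

3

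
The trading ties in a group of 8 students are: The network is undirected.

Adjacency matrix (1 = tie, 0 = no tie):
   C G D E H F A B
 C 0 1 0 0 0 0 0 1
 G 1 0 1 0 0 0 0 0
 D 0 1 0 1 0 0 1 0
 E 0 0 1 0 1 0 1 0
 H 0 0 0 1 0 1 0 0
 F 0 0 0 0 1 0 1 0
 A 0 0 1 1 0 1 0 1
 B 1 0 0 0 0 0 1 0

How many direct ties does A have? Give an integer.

4

A is directly tied to B, D, E, and F. That is 4 neighbors, so the degree of A is 4.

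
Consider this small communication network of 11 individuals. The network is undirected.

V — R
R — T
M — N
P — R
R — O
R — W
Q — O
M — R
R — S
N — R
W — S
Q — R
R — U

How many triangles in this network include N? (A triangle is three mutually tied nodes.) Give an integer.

N's neighbors: M and R.
Neighbor pairs that are themselves tied: N–M–R. Each forms one triangle with N, for 1 in total.

1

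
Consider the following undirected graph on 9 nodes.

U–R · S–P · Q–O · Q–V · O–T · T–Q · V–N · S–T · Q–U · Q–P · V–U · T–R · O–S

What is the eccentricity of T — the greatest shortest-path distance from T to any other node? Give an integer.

3

Distances from T: N:3, O:1, P:2, Q:1, R:1, S:1, U:2, V:2.
The largest is 3 (to N), so the eccentricity of T is 3.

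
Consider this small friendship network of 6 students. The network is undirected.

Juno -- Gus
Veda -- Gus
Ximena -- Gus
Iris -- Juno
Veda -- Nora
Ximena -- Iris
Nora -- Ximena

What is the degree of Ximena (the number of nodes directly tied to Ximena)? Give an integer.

Ximena is directly tied to Gus, Iris, and Nora. That is 3 neighbors, so the degree of Ximena is 3.

3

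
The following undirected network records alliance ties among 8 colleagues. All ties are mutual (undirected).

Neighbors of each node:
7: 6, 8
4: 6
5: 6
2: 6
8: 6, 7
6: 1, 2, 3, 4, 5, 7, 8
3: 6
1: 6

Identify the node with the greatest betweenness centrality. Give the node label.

Unnormalized betweenness of each node: 1:0, 2:0, 3:0, 4:0, 5:0, 6:20, 7:0, 8:0.
6 has the largest value, 20, making it the main broker — the node through which the most shortest paths run.

6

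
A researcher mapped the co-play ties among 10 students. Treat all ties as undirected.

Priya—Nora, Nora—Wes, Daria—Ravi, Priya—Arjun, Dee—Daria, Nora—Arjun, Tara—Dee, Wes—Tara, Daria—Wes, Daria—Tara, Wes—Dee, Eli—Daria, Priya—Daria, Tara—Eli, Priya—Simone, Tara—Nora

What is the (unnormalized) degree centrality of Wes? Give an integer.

Wes is directly tied to Daria, Dee, Nora, and Tara. That is 4 neighbors, so the degree of Wes is 4.

4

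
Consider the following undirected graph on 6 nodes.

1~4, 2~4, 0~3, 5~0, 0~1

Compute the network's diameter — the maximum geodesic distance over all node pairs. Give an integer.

Eccentricity of each node (its greatest distance to any other): 0:3, 1:2, 2:4, 3:4, 4:3, 5:4.
The maximum eccentricity is 4, realized for instance by the pair 3–2 via 3 – 0 – 1 – 4 – 2. So the diameter is 4.

4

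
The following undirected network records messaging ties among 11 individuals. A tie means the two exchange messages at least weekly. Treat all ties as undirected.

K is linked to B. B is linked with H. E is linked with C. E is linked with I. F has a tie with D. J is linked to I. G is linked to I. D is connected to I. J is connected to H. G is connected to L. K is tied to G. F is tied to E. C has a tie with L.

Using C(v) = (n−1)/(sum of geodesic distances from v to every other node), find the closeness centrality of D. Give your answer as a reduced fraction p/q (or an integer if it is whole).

Distances from D: B:4, C:3, E:2, F:1, G:2, H:3, I:1, J:2, K:3, L:3. Sum = 24.
n = 11, so closeness = 10/24 = 5/12.

5/12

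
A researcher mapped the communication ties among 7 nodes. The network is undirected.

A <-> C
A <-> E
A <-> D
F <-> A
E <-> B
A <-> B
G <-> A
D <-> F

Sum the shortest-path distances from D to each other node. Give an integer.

Distances from D: A:1, B:2, C:2, E:2, F:1, G:2.
Sum = 1 + 2 + 2 + 2 + 1 + 2 = 10.

10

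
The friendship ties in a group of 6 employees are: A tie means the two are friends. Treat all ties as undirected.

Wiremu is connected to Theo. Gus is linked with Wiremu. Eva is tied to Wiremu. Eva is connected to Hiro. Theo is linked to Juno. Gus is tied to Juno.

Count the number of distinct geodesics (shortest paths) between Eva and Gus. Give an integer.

1

The shortest distance is 2, and the only length-2 path is Eva–Wiremu–Gus. So there is exactly 1 shortest path.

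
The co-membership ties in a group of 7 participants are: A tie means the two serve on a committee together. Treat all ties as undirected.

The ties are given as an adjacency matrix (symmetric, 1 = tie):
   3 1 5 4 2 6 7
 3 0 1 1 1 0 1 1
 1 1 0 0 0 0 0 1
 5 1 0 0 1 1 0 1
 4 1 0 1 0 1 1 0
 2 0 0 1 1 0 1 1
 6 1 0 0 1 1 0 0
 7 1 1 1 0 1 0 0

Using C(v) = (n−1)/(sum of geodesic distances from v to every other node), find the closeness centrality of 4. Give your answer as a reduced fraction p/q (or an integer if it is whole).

3/4

Distances from 4: 1:2, 2:1, 3:1, 5:1, 6:1, 7:2. Sum = 8.
n = 7, so closeness = 6/8 = 3/4.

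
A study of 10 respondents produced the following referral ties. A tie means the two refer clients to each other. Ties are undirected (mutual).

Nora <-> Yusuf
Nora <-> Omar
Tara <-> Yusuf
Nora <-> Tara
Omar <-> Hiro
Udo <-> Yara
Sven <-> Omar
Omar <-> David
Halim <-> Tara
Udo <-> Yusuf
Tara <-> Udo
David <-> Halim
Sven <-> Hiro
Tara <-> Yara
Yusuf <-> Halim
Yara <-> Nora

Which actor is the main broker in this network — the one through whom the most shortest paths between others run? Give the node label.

Omar

Unnormalized betweenness of each node: David:3, Halim:7/2, Hiro:0, Nora:77/6, Omar:31/2, Sven:0, Tara:14/3, Udo:1/3, Yara:4/3, Yusuf:17/6.
Omar has the largest value, 31/2, making it the main broker — the node through which the most shortest paths run.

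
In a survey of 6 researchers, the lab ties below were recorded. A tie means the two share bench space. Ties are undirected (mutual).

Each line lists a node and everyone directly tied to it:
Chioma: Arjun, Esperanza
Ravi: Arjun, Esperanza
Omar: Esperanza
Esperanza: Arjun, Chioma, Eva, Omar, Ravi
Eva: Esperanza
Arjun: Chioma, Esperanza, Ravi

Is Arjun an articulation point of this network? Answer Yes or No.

Even without Arjun, every remaining node can still reach every other (the residual graph is connected), so Arjun is not a cut vertex.

No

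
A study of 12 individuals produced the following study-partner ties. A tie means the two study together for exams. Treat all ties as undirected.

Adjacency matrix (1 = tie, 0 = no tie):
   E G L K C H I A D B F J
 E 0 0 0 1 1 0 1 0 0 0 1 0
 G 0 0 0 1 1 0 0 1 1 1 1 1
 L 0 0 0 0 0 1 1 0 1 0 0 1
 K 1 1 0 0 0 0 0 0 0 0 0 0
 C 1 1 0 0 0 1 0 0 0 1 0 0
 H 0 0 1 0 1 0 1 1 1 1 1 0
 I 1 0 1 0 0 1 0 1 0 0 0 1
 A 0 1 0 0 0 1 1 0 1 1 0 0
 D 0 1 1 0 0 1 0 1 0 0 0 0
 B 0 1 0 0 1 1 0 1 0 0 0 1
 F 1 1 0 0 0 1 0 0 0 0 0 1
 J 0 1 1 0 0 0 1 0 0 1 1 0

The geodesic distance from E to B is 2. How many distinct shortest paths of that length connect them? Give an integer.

1

The shortest distance is 2, and the only length-2 path is E–C–B. So there is exactly 1 shortest path.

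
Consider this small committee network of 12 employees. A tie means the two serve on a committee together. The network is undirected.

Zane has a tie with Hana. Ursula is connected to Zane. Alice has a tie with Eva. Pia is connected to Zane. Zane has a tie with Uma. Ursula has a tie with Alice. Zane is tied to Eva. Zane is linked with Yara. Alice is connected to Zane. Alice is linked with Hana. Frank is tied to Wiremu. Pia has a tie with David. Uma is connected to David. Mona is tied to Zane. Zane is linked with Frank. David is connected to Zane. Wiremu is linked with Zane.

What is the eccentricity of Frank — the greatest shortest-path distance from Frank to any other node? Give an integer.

2

Distances from Frank: Alice:2, David:2, Eva:2, Hana:2, Mona:2, Pia:2, Uma:2, Ursula:2, Wiremu:1, Yara:2, Zane:1.
The largest is 2 (to Eva, Yara, David, Hana, Mona, Pia, Ursula, Alice, and Uma), so the eccentricity of Frank is 2.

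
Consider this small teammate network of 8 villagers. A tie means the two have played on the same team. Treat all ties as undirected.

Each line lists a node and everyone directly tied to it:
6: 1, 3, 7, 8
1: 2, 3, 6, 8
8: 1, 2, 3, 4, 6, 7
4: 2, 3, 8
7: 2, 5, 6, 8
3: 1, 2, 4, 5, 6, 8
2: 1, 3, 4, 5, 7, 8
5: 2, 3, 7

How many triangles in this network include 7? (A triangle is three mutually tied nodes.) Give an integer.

3

7's neighbors: 2, 5, 6, and 8.
Neighbor pairs that are themselves tied: 7–2–5; 7–2–8; 7–6–8. Each forms one triangle with 7, for 3 in total.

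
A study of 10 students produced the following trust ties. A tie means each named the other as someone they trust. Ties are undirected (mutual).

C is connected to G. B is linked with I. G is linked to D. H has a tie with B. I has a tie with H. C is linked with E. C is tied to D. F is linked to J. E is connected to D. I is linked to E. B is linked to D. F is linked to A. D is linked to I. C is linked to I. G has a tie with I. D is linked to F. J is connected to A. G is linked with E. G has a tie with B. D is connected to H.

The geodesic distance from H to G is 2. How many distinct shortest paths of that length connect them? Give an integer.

The shortest distance is 2. The length-2 paths are: H–D–G; H–B–G; H–I–G.
That gives 3 distinct shortest paths.

3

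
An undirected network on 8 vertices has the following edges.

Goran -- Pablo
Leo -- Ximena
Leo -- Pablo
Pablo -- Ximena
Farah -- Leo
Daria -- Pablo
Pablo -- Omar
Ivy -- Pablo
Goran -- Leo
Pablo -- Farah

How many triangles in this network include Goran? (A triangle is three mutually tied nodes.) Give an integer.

Goran's neighbors: Leo and Pablo.
Neighbor pairs that are themselves tied: Goran–Leo–Pablo. Each forms one triangle with Goran, for 1 in total.

1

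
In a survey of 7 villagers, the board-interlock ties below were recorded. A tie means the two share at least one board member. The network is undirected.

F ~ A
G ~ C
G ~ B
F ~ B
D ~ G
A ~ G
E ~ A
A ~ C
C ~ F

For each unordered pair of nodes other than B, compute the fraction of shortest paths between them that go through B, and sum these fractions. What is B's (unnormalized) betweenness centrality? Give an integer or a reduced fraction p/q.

2/3

Pairs whose geodesics pass through B — G–F: 1/3; D–F: 1/3.
All other pairs contribute 0.
Summing the contributions gives betweenness(B) = 2/3.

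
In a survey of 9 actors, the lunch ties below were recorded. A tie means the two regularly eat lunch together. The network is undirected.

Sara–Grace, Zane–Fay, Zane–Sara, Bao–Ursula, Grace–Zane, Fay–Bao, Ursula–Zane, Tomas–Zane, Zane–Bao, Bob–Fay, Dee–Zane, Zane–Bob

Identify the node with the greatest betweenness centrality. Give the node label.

Zane

Unnormalized betweenness of each node: Bao:1/2, Bob:0, Dee:0, Fay:1/2, Grace:0, Sara:0, Tomas:0, Ursula:0, Zane:23.
Zane has the largest value, 23, making it the main broker — the node through which the most shortest paths run.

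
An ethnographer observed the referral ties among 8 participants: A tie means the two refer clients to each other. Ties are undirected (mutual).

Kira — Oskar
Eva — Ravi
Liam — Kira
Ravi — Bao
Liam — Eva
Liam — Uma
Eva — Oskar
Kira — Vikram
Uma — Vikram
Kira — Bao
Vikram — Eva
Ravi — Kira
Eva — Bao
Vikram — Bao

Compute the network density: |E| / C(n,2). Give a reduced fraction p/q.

1/2

There are 14 edges and 8 nodes, so the maximum possible is C(8,2) = 28.
Density = 14/28 = 1/2.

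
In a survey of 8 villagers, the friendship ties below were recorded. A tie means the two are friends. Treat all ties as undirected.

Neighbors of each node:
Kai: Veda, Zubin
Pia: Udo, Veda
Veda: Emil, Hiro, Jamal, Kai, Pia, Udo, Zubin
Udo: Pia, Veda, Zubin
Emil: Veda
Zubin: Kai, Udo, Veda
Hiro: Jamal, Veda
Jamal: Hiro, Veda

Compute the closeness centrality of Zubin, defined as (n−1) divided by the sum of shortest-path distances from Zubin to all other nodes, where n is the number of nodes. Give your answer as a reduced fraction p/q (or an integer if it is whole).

Distances from Zubin: Emil:2, Hiro:2, Jamal:2, Kai:1, Pia:2, Udo:1, Veda:1. Sum = 11.
n = 8, so closeness = 7/11.

7/11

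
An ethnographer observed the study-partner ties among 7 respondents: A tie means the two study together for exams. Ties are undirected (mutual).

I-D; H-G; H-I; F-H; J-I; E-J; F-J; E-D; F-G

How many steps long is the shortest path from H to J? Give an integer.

One shortest route is H – F – J, which uses 2 edges, and H and J are not directly tied, so nothing shorter exists. So d(H,J) = 2.

2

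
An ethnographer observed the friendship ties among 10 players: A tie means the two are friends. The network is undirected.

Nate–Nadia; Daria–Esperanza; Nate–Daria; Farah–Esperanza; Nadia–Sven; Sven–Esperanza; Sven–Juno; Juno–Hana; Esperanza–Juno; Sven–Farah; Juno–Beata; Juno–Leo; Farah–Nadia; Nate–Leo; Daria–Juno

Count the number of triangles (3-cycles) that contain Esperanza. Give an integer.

Esperanza's neighbors: Daria, Farah, Juno, and Sven.
Neighbor pairs that are themselves tied: Esperanza–Daria–Juno; Esperanza–Farah–Sven; Esperanza–Juno–Sven. Each forms one triangle with Esperanza, for 3 in total.

3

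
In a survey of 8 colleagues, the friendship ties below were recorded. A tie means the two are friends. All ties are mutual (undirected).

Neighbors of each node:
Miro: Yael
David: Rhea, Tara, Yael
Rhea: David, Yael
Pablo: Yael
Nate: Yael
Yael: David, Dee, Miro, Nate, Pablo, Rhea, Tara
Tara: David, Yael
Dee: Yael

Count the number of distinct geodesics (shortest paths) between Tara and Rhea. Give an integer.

2

The shortest distance is 2. The length-2 paths are: Tara–Yael–Rhea; Tara–David–Rhea.
That gives 2 distinct shortest paths.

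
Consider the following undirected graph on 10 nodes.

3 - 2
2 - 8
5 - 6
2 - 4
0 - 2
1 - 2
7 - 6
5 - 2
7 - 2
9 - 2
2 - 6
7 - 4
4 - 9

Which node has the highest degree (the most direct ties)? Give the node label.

2

Degrees — 0:1, 1:1, 2:9, 3:1, 4:3, 5:2, 6:3, 7:3, 8:1, 9:2.
The maximum is 9, attained only by 2.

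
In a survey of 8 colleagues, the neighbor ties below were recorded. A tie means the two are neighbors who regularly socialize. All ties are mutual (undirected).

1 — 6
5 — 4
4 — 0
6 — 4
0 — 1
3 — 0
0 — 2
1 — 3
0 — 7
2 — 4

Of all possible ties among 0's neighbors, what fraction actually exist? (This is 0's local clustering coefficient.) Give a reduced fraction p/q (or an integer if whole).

1/5

0's neighbors: 1, 2, 3, 4, and 7 (k = 5).
Possible neighbor pairs: C(5,2) = 10. Edges among them: 1–3, 2–4 → e = 2.
Clustering(0) = 2/10 = 1/5.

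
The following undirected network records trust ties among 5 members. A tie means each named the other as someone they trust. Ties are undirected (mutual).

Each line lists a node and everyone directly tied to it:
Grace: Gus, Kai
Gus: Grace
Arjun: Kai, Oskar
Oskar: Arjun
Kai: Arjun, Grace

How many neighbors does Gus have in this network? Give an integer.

1

Gus is directly tied to Grace. That is 1 neighbor, so the degree of Gus is 1.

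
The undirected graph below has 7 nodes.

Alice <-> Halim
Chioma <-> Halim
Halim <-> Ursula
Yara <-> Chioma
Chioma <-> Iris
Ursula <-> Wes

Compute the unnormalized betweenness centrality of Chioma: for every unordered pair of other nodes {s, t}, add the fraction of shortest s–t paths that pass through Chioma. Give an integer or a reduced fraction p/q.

9

Pairs whose geodesics pass through Chioma — Ursula–Yara: 1; Ursula–Iris: 1; Halim–Yara: 1; Halim–Iris: 1; Wes–Yara: 1; Wes–Iris: 1; Yara–Alice: 1; Yara–Iris: 1; Alice–Iris: 1.
All other pairs contribute 0.
Summing the contributions gives betweenness(Chioma) = 9.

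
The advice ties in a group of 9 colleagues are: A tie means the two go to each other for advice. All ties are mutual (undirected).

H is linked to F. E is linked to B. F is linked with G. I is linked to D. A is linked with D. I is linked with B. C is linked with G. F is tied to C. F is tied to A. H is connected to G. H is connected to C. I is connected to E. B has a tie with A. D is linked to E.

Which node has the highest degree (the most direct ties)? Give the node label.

Degrees — A:3, B:3, C:3, D:3, E:3, F:4, G:3, H:3, I:3.
The maximum is 4, attained only by F.

F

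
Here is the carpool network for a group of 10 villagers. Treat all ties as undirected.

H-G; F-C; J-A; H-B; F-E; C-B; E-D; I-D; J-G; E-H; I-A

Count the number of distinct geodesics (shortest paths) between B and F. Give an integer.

1

The shortest distance is 2, and the only length-2 path is B–C–F. So there is exactly 1 shortest path.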